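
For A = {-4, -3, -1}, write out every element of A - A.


A - A = {a - a' : a, a' ∈ A}.
Compute a - a' for each ordered pair (a, a'):
a = -4: -4--4=0, -4--3=-1, -4--1=-3
a = -3: -3--4=1, -3--3=0, -3--1=-2
a = -1: -1--4=3, -1--3=2, -1--1=0
Collecting distinct values (and noting 0 appears from a-a):
A - A = {-3, -2, -1, 0, 1, 2, 3}
|A - A| = 7

A - A = {-3, -2, -1, 0, 1, 2, 3}


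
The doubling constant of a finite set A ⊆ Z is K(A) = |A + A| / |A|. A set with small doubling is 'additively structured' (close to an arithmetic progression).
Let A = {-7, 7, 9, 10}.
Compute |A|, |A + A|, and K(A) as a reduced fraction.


|A| = 4.
Compute A + A by enumerating all 16 pairs.
A + A = {-14, 0, 2, 3, 14, 16, 17, 18, 19, 20}, so |A + A| = 10.
K = |A + A| / |A| = 10/4 = 5/2 ≈ 2.5000.
Reference: AP of size 4 gives K = 7/4 ≈ 1.7500; a fully generic set of size 4 gives K ≈ 2.5000.

|A| = 4, |A + A| = 10, K = 10/4 = 5/2.


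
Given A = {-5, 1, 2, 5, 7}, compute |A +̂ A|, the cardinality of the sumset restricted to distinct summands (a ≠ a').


Restricted sumset: A +̂ A = {a + a' : a ∈ A, a' ∈ A, a ≠ a'}.
Equivalently, take A + A and drop any sum 2a that is achievable ONLY as a + a for a ∈ A (i.e. sums representable only with equal summands).
Enumerate pairs (a, a') with a < a' (symmetric, so each unordered pair gives one sum; this covers all a ≠ a'):
  -5 + 1 = -4
  -5 + 2 = -3
  -5 + 5 = 0
  -5 + 7 = 2
  1 + 2 = 3
  1 + 5 = 6
  1 + 7 = 8
  2 + 5 = 7
  2 + 7 = 9
  5 + 7 = 12
Collected distinct sums: {-4, -3, 0, 2, 3, 6, 7, 8, 9, 12}
|A +̂ A| = 10
(Reference bound: |A +̂ A| ≥ 2|A| - 3 for |A| ≥ 2, with |A| = 5 giving ≥ 7.)

|A +̂ A| = 10


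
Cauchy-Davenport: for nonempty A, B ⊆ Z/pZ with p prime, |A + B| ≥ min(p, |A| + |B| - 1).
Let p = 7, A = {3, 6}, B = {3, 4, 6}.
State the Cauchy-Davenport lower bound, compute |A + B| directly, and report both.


Cauchy-Davenport: |A + B| ≥ min(p, |A| + |B| - 1) for A, B nonempty in Z/pZ.
|A| = 2, |B| = 3, p = 7.
CD lower bound = min(7, 2 + 3 - 1) = min(7, 4) = 4.
Compute A + B mod 7 directly:
a = 3: 3+3=6, 3+4=0, 3+6=2
a = 6: 6+3=2, 6+4=3, 6+6=5
A + B = {0, 2, 3, 5, 6}, so |A + B| = 5.
Verify: 5 ≥ 4? Yes ✓.

CD lower bound = 4, actual |A + B| = 5.


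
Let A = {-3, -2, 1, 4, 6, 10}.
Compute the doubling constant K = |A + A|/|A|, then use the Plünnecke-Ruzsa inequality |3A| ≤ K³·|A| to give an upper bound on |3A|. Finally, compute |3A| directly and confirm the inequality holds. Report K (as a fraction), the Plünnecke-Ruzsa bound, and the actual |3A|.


|A| = 6.
Step 1: Compute A + A by enumerating all 36 pairs.
A + A = {-6, -5, -4, -2, -1, 1, 2, 3, 4, 5, 7, 8, 10, 11, 12, 14, 16, 20}, so |A + A| = 18.
Step 2: Doubling constant K = |A + A|/|A| = 18/6 = 18/6 ≈ 3.0000.
Step 3: Plünnecke-Ruzsa gives |3A| ≤ K³·|A| = (3.0000)³ · 6 ≈ 162.0000.
Step 4: Compute 3A = A + A + A directly by enumerating all triples (a,b,c) ∈ A³; |3A| = 34.
Step 5: Check 34 ≤ 162.0000? Yes ✓.

K = 18/6, Plünnecke-Ruzsa bound K³|A| ≈ 162.0000, |3A| = 34, inequality holds.


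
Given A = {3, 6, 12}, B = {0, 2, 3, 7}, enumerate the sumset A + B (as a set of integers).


A + B = {a + b : a ∈ A, b ∈ B}.
Enumerate all |A|·|B| = 3·4 = 12 pairs (a, b) and collect distinct sums.
a = 3: 3+0=3, 3+2=5, 3+3=6, 3+7=10
a = 6: 6+0=6, 6+2=8, 6+3=9, 6+7=13
a = 12: 12+0=12, 12+2=14, 12+3=15, 12+7=19
Collecting distinct sums: A + B = {3, 5, 6, 8, 9, 10, 12, 13, 14, 15, 19}
|A + B| = 11

A + B = {3, 5, 6, 8, 9, 10, 12, 13, 14, 15, 19}


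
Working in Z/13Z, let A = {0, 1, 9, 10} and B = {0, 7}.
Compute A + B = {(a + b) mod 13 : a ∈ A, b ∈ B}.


Work in Z/13Z: reduce every sum a + b modulo 13.
Enumerate all 8 pairs:
a = 0: 0+0=0, 0+7=7
a = 1: 1+0=1, 1+7=8
a = 9: 9+0=9, 9+7=3
a = 10: 10+0=10, 10+7=4
Distinct residues collected: {0, 1, 3, 4, 7, 8, 9, 10}
|A + B| = 8 (out of 13 total residues).

A + B = {0, 1, 3, 4, 7, 8, 9, 10}


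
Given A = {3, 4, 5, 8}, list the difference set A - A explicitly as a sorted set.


A - A = {a - a' : a, a' ∈ A}.
Compute a - a' for each ordered pair (a, a'):
a = 3: 3-3=0, 3-4=-1, 3-5=-2, 3-8=-5
a = 4: 4-3=1, 4-4=0, 4-5=-1, 4-8=-4
a = 5: 5-3=2, 5-4=1, 5-5=0, 5-8=-3
a = 8: 8-3=5, 8-4=4, 8-5=3, 8-8=0
Collecting distinct values (and noting 0 appears from a-a):
A - A = {-5, -4, -3, -2, -1, 0, 1, 2, 3, 4, 5}
|A - A| = 11

A - A = {-5, -4, -3, -2, -1, 0, 1, 2, 3, 4, 5}


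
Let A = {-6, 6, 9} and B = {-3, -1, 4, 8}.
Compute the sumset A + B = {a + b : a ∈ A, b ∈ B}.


A + B = {a + b : a ∈ A, b ∈ B}.
Enumerate all |A|·|B| = 3·4 = 12 pairs (a, b) and collect distinct sums.
a = -6: -6+-3=-9, -6+-1=-7, -6+4=-2, -6+8=2
a = 6: 6+-3=3, 6+-1=5, 6+4=10, 6+8=14
a = 9: 9+-3=6, 9+-1=8, 9+4=13, 9+8=17
Collecting distinct sums: A + B = {-9, -7, -2, 2, 3, 5, 6, 8, 10, 13, 14, 17}
|A + B| = 12

A + B = {-9, -7, -2, 2, 3, 5, 6, 8, 10, 13, 14, 17}


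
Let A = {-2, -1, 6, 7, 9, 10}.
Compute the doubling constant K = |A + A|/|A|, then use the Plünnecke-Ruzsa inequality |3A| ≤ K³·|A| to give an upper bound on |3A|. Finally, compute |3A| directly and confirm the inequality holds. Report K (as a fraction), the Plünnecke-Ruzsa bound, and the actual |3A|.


|A| = 6.
Step 1: Compute A + A by enumerating all 36 pairs.
A + A = {-4, -3, -2, 4, 5, 6, 7, 8, 9, 12, 13, 14, 15, 16, 17, 18, 19, 20}, so |A + A| = 18.
Step 2: Doubling constant K = |A + A|/|A| = 18/6 = 18/6 ≈ 3.0000.
Step 3: Plünnecke-Ruzsa gives |3A| ≤ K³·|A| = (3.0000)³ · 6 ≈ 162.0000.
Step 4: Compute 3A = A + A + A directly by enumerating all triples (a,b,c) ∈ A³; |3A| = 32.
Step 5: Check 32 ≤ 162.0000? Yes ✓.

K = 18/6, Plünnecke-Ruzsa bound K³|A| ≈ 162.0000, |3A| = 32, inequality holds.


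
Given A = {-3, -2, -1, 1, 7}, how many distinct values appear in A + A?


A + A = {a + a' : a, a' ∈ A}; |A| = 5.
General bounds: 2|A| - 1 ≤ |A + A| ≤ |A|(|A|+1)/2, i.e. 9 ≤ |A + A| ≤ 15.
Lower bound 2|A|-1 is attained iff A is an arithmetic progression.
Enumerate sums a + a' for a ≤ a' (symmetric, so this suffices):
a = -3: -3+-3=-6, -3+-2=-5, -3+-1=-4, -3+1=-2, -3+7=4
a = -2: -2+-2=-4, -2+-1=-3, -2+1=-1, -2+7=5
a = -1: -1+-1=-2, -1+1=0, -1+7=6
a = 1: 1+1=2, 1+7=8
a = 7: 7+7=14
Distinct sums: {-6, -5, -4, -3, -2, -1, 0, 2, 4, 5, 6, 8, 14}
|A + A| = 13

|A + A| = 13


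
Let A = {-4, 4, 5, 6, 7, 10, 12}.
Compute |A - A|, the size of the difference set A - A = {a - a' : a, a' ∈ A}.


A - A = {a - a' : a, a' ∈ A}; |A| = 7.
Bounds: 2|A|-1 ≤ |A - A| ≤ |A|² - |A| + 1, i.e. 13 ≤ |A - A| ≤ 43.
Note: 0 ∈ A - A always (from a - a). The set is symmetric: if d ∈ A - A then -d ∈ A - A.
Enumerate nonzero differences d = a - a' with a > a' (then include -d):
Positive differences: {1, 2, 3, 4, 5, 6, 7, 8, 9, 10, 11, 14, 16}
Full difference set: {0} ∪ (positive diffs) ∪ (negative diffs).
|A - A| = 1 + 2·13 = 27 (matches direct enumeration: 27).

|A - A| = 27


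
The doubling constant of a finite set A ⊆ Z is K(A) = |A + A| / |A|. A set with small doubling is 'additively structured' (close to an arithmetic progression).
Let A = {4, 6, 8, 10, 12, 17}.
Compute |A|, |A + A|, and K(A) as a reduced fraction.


|A| = 6.
Compute A + A by enumerating all 36 pairs.
A + A = {8, 10, 12, 14, 16, 18, 20, 21, 22, 23, 24, 25, 27, 29, 34}, so |A + A| = 15.
K = |A + A| / |A| = 15/6 = 5/2 ≈ 2.5000.
Reference: AP of size 6 gives K = 11/6 ≈ 1.8333; a fully generic set of size 6 gives K ≈ 3.5000.

|A| = 6, |A + A| = 15, K = 15/6 = 5/2.


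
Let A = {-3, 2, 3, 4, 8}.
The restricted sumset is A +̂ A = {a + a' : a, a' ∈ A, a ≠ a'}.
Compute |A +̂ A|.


Restricted sumset: A +̂ A = {a + a' : a ∈ A, a' ∈ A, a ≠ a'}.
Equivalently, take A + A and drop any sum 2a that is achievable ONLY as a + a for a ∈ A (i.e. sums representable only with equal summands).
Enumerate pairs (a, a') with a < a' (symmetric, so each unordered pair gives one sum; this covers all a ≠ a'):
  -3 + 2 = -1
  -3 + 3 = 0
  -3 + 4 = 1
  -3 + 8 = 5
  2 + 3 = 5
  2 + 4 = 6
  2 + 8 = 10
  3 + 4 = 7
  3 + 8 = 11
  4 + 8 = 12
Collected distinct sums: {-1, 0, 1, 5, 6, 7, 10, 11, 12}
|A +̂ A| = 9
(Reference bound: |A +̂ A| ≥ 2|A| - 3 for |A| ≥ 2, with |A| = 5 giving ≥ 7.)

|A +̂ A| = 9


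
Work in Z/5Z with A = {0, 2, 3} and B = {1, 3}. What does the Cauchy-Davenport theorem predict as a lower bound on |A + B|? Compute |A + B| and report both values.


Cauchy-Davenport: |A + B| ≥ min(p, |A| + |B| - 1) for A, B nonempty in Z/pZ.
|A| = 3, |B| = 2, p = 5.
CD lower bound = min(5, 3 + 2 - 1) = min(5, 4) = 4.
Compute A + B mod 5 directly:
a = 0: 0+1=1, 0+3=3
a = 2: 2+1=3, 2+3=0
a = 3: 3+1=4, 3+3=1
A + B = {0, 1, 3, 4}, so |A + B| = 4.
Verify: 4 ≥ 4? Yes ✓.

CD lower bound = 4, actual |A + B| = 4.


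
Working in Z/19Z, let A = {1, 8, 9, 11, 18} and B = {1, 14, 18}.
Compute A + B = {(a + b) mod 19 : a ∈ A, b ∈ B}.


Work in Z/19Z: reduce every sum a + b modulo 19.
Enumerate all 15 pairs:
a = 1: 1+1=2, 1+14=15, 1+18=0
a = 8: 8+1=9, 8+14=3, 8+18=7
a = 9: 9+1=10, 9+14=4, 9+18=8
a = 11: 11+1=12, 11+14=6, 11+18=10
a = 18: 18+1=0, 18+14=13, 18+18=17
Distinct residues collected: {0, 2, 3, 4, 6, 7, 8, 9, 10, 12, 13, 15, 17}
|A + B| = 13 (out of 19 total residues).

A + B = {0, 2, 3, 4, 6, 7, 8, 9, 10, 12, 13, 15, 17}


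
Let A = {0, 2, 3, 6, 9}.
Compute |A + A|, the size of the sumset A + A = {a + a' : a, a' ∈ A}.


A + A = {a + a' : a, a' ∈ A}; |A| = 5.
General bounds: 2|A| - 1 ≤ |A + A| ≤ |A|(|A|+1)/2, i.e. 9 ≤ |A + A| ≤ 15.
Lower bound 2|A|-1 is attained iff A is an arithmetic progression.
Enumerate sums a + a' for a ≤ a' (symmetric, so this suffices):
a = 0: 0+0=0, 0+2=2, 0+3=3, 0+6=6, 0+9=9
a = 2: 2+2=4, 2+3=5, 2+6=8, 2+9=11
a = 3: 3+3=6, 3+6=9, 3+9=12
a = 6: 6+6=12, 6+9=15
a = 9: 9+9=18
Distinct sums: {0, 2, 3, 4, 5, 6, 8, 9, 11, 12, 15, 18}
|A + A| = 12

|A + A| = 12


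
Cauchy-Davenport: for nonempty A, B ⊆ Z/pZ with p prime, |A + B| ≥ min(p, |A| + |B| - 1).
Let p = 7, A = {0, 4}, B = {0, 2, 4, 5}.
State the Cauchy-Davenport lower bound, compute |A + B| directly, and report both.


Cauchy-Davenport: |A + B| ≥ min(p, |A| + |B| - 1) for A, B nonempty in Z/pZ.
|A| = 2, |B| = 4, p = 7.
CD lower bound = min(7, 2 + 4 - 1) = min(7, 5) = 5.
Compute A + B mod 7 directly:
a = 0: 0+0=0, 0+2=2, 0+4=4, 0+5=5
a = 4: 4+0=4, 4+2=6, 4+4=1, 4+5=2
A + B = {0, 1, 2, 4, 5, 6}, so |A + B| = 6.
Verify: 6 ≥ 5? Yes ✓.

CD lower bound = 5, actual |A + B| = 6.


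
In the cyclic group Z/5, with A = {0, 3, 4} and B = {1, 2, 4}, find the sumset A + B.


Work in Z/5Z: reduce every sum a + b modulo 5.
Enumerate all 9 pairs:
a = 0: 0+1=1, 0+2=2, 0+4=4
a = 3: 3+1=4, 3+2=0, 3+4=2
a = 4: 4+1=0, 4+2=1, 4+4=3
Distinct residues collected: {0, 1, 2, 3, 4}
|A + B| = 5 (out of 5 total residues).

A + B = {0, 1, 2, 3, 4}


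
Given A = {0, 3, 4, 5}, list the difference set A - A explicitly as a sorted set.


A - A = {a - a' : a, a' ∈ A}.
Compute a - a' for each ordered pair (a, a'):
a = 0: 0-0=0, 0-3=-3, 0-4=-4, 0-5=-5
a = 3: 3-0=3, 3-3=0, 3-4=-1, 3-5=-2
a = 4: 4-0=4, 4-3=1, 4-4=0, 4-5=-1
a = 5: 5-0=5, 5-3=2, 5-4=1, 5-5=0
Collecting distinct values (and noting 0 appears from a-a):
A - A = {-5, -4, -3, -2, -1, 0, 1, 2, 3, 4, 5}
|A - A| = 11

A - A = {-5, -4, -3, -2, -1, 0, 1, 2, 3, 4, 5}


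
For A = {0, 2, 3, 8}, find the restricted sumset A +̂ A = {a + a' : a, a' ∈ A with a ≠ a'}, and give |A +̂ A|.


Restricted sumset: A +̂ A = {a + a' : a ∈ A, a' ∈ A, a ≠ a'}.
Equivalently, take A + A and drop any sum 2a that is achievable ONLY as a + a for a ∈ A (i.e. sums representable only with equal summands).
Enumerate pairs (a, a') with a < a' (symmetric, so each unordered pair gives one sum; this covers all a ≠ a'):
  0 + 2 = 2
  0 + 3 = 3
  0 + 8 = 8
  2 + 3 = 5
  2 + 8 = 10
  3 + 8 = 11
Collected distinct sums: {2, 3, 5, 8, 10, 11}
|A +̂ A| = 6
(Reference bound: |A +̂ A| ≥ 2|A| - 3 for |A| ≥ 2, with |A| = 4 giving ≥ 5.)

|A +̂ A| = 6


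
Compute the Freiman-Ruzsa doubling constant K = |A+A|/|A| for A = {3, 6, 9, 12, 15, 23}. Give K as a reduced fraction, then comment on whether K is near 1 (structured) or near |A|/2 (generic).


|A| = 6.
Compute A + A by enumerating all 36 pairs.
A + A = {6, 9, 12, 15, 18, 21, 24, 26, 27, 29, 30, 32, 35, 38, 46}, so |A + A| = 15.
K = |A + A| / |A| = 15/6 = 5/2 ≈ 2.5000.
Reference: AP of size 6 gives K = 11/6 ≈ 1.8333; a fully generic set of size 6 gives K ≈ 3.5000.

|A| = 6, |A + A| = 15, K = 15/6 = 5/2.


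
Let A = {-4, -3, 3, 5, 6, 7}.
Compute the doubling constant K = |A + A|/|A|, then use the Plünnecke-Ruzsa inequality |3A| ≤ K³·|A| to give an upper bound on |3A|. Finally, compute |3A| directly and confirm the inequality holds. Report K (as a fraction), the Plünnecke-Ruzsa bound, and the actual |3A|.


|A| = 6.
Step 1: Compute A + A by enumerating all 36 pairs.
A + A = {-8, -7, -6, -1, 0, 1, 2, 3, 4, 6, 8, 9, 10, 11, 12, 13, 14}, so |A + A| = 17.
Step 2: Doubling constant K = |A + A|/|A| = 17/6 = 17/6 ≈ 2.8333.
Step 3: Plünnecke-Ruzsa gives |3A| ≤ K³·|A| = (2.8333)³ · 6 ≈ 136.4722.
Step 4: Compute 3A = A + A + A directly by enumerating all triples (a,b,c) ∈ A³; |3A| = 31.
Step 5: Check 31 ≤ 136.4722? Yes ✓.

K = 17/6, Plünnecke-Ruzsa bound K³|A| ≈ 136.4722, |3A| = 31, inequality holds.


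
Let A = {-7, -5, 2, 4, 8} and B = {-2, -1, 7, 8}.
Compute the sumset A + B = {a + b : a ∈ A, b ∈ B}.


A + B = {a + b : a ∈ A, b ∈ B}.
Enumerate all |A|·|B| = 5·4 = 20 pairs (a, b) and collect distinct sums.
a = -7: -7+-2=-9, -7+-1=-8, -7+7=0, -7+8=1
a = -5: -5+-2=-7, -5+-1=-6, -5+7=2, -5+8=3
a = 2: 2+-2=0, 2+-1=1, 2+7=9, 2+8=10
a = 4: 4+-2=2, 4+-1=3, 4+7=11, 4+8=12
a = 8: 8+-2=6, 8+-1=7, 8+7=15, 8+8=16
Collecting distinct sums: A + B = {-9, -8, -7, -6, 0, 1, 2, 3, 6, 7, 9, 10, 11, 12, 15, 16}
|A + B| = 16

A + B = {-9, -8, -7, -6, 0, 1, 2, 3, 6, 7, 9, 10, 11, 12, 15, 16}


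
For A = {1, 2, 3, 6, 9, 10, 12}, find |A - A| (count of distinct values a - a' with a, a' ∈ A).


A - A = {a - a' : a, a' ∈ A}; |A| = 7.
Bounds: 2|A|-1 ≤ |A - A| ≤ |A|² - |A| + 1, i.e. 13 ≤ |A - A| ≤ 43.
Note: 0 ∈ A - A always (from a - a). The set is symmetric: if d ∈ A - A then -d ∈ A - A.
Enumerate nonzero differences d = a - a' with a > a' (then include -d):
Positive differences: {1, 2, 3, 4, 5, 6, 7, 8, 9, 10, 11}
Full difference set: {0} ∪ (positive diffs) ∪ (negative diffs).
|A - A| = 1 + 2·11 = 23 (matches direct enumeration: 23).

|A - A| = 23


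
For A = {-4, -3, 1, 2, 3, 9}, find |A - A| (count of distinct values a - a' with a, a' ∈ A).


A - A = {a - a' : a, a' ∈ A}; |A| = 6.
Bounds: 2|A|-1 ≤ |A - A| ≤ |A|² - |A| + 1, i.e. 11 ≤ |A - A| ≤ 31.
Note: 0 ∈ A - A always (from a - a). The set is symmetric: if d ∈ A - A then -d ∈ A - A.
Enumerate nonzero differences d = a - a' with a > a' (then include -d):
Positive differences: {1, 2, 4, 5, 6, 7, 8, 12, 13}
Full difference set: {0} ∪ (positive diffs) ∪ (negative diffs).
|A - A| = 1 + 2·9 = 19 (matches direct enumeration: 19).

|A - A| = 19


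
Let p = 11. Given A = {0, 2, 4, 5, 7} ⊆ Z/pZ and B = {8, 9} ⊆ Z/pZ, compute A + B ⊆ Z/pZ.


Work in Z/11Z: reduce every sum a + b modulo 11.
Enumerate all 10 pairs:
a = 0: 0+8=8, 0+9=9
a = 2: 2+8=10, 2+9=0
a = 4: 4+8=1, 4+9=2
a = 5: 5+8=2, 5+9=3
a = 7: 7+8=4, 7+9=5
Distinct residues collected: {0, 1, 2, 3, 4, 5, 8, 9, 10}
|A + B| = 9 (out of 11 total residues).

A + B = {0, 1, 2, 3, 4, 5, 8, 9, 10}


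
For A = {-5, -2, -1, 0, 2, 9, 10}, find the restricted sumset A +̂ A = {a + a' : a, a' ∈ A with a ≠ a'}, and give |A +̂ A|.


Restricted sumset: A +̂ A = {a + a' : a ∈ A, a' ∈ A, a ≠ a'}.
Equivalently, take A + A and drop any sum 2a that is achievable ONLY as a + a for a ∈ A (i.e. sums representable only with equal summands).
Enumerate pairs (a, a') with a < a' (symmetric, so each unordered pair gives one sum; this covers all a ≠ a'):
  -5 + -2 = -7
  -5 + -1 = -6
  -5 + 0 = -5
  -5 + 2 = -3
  -5 + 9 = 4
  -5 + 10 = 5
  -2 + -1 = -3
  -2 + 0 = -2
  -2 + 2 = 0
  -2 + 9 = 7
  -2 + 10 = 8
  -1 + 0 = -1
  -1 + 2 = 1
  -1 + 9 = 8
  -1 + 10 = 9
  0 + 2 = 2
  0 + 9 = 9
  0 + 10 = 10
  2 + 9 = 11
  2 + 10 = 12
  9 + 10 = 19
Collected distinct sums: {-7, -6, -5, -3, -2, -1, 0, 1, 2, 4, 5, 7, 8, 9, 10, 11, 12, 19}
|A +̂ A| = 18
(Reference bound: |A +̂ A| ≥ 2|A| - 3 for |A| ≥ 2, with |A| = 7 giving ≥ 11.)

|A +̂ A| = 18


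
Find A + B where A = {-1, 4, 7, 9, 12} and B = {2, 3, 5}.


A + B = {a + b : a ∈ A, b ∈ B}.
Enumerate all |A|·|B| = 5·3 = 15 pairs (a, b) and collect distinct sums.
a = -1: -1+2=1, -1+3=2, -1+5=4
a = 4: 4+2=6, 4+3=7, 4+5=9
a = 7: 7+2=9, 7+3=10, 7+5=12
a = 9: 9+2=11, 9+3=12, 9+5=14
a = 12: 12+2=14, 12+3=15, 12+5=17
Collecting distinct sums: A + B = {1, 2, 4, 6, 7, 9, 10, 11, 12, 14, 15, 17}
|A + B| = 12

A + B = {1, 2, 4, 6, 7, 9, 10, 11, 12, 14, 15, 17}


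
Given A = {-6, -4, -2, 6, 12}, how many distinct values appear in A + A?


A + A = {a + a' : a, a' ∈ A}; |A| = 5.
General bounds: 2|A| - 1 ≤ |A + A| ≤ |A|(|A|+1)/2, i.e. 9 ≤ |A + A| ≤ 15.
Lower bound 2|A|-1 is attained iff A is an arithmetic progression.
Enumerate sums a + a' for a ≤ a' (symmetric, so this suffices):
a = -6: -6+-6=-12, -6+-4=-10, -6+-2=-8, -6+6=0, -6+12=6
a = -4: -4+-4=-8, -4+-2=-6, -4+6=2, -4+12=8
a = -2: -2+-2=-4, -2+6=4, -2+12=10
a = 6: 6+6=12, 6+12=18
a = 12: 12+12=24
Distinct sums: {-12, -10, -8, -6, -4, 0, 2, 4, 6, 8, 10, 12, 18, 24}
|A + A| = 14

|A + A| = 14


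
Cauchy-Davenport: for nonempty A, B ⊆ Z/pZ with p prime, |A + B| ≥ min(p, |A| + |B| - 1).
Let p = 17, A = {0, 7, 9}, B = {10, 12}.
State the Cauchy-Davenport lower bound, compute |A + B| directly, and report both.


Cauchy-Davenport: |A + B| ≥ min(p, |A| + |B| - 1) for A, B nonempty in Z/pZ.
|A| = 3, |B| = 2, p = 17.
CD lower bound = min(17, 3 + 2 - 1) = min(17, 4) = 4.
Compute A + B mod 17 directly:
a = 0: 0+10=10, 0+12=12
a = 7: 7+10=0, 7+12=2
a = 9: 9+10=2, 9+12=4
A + B = {0, 2, 4, 10, 12}, so |A + B| = 5.
Verify: 5 ≥ 4? Yes ✓.

CD lower bound = 4, actual |A + B| = 5.


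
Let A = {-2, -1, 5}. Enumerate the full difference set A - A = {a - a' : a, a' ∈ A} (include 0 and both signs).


A - A = {a - a' : a, a' ∈ A}.
Compute a - a' for each ordered pair (a, a'):
a = -2: -2--2=0, -2--1=-1, -2-5=-7
a = -1: -1--2=1, -1--1=0, -1-5=-6
a = 5: 5--2=7, 5--1=6, 5-5=0
Collecting distinct values (and noting 0 appears from a-a):
A - A = {-7, -6, -1, 0, 1, 6, 7}
|A - A| = 7

A - A = {-7, -6, -1, 0, 1, 6, 7}


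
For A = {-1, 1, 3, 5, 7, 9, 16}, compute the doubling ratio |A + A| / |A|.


|A| = 7.
Compute A + A by enumerating all 49 pairs.
A + A = {-2, 0, 2, 4, 6, 8, 10, 12, 14, 15, 16, 17, 18, 19, 21, 23, 25, 32}, so |A + A| = 18.
K = |A + A| / |A| = 18/7 (already in lowest terms) ≈ 2.5714.
Reference: AP of size 7 gives K = 13/7 ≈ 1.8571; a fully generic set of size 7 gives K ≈ 4.0000.

|A| = 7, |A + A| = 18, K = 18/7.


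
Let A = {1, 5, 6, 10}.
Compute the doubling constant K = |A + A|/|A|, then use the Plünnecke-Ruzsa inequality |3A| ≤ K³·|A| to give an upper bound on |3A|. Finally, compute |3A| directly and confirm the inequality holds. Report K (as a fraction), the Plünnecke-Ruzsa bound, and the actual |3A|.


|A| = 4.
Step 1: Compute A + A by enumerating all 16 pairs.
A + A = {2, 6, 7, 10, 11, 12, 15, 16, 20}, so |A + A| = 9.
Step 2: Doubling constant K = |A + A|/|A| = 9/4 = 9/4 ≈ 2.2500.
Step 3: Plünnecke-Ruzsa gives |3A| ≤ K³·|A| = (2.2500)³ · 4 ≈ 45.5625.
Step 4: Compute 3A = A + A + A directly by enumerating all triples (a,b,c) ∈ A³; |3A| = 16.
Step 5: Check 16 ≤ 45.5625? Yes ✓.

K = 9/4, Plünnecke-Ruzsa bound K³|A| ≈ 45.5625, |3A| = 16, inequality holds.


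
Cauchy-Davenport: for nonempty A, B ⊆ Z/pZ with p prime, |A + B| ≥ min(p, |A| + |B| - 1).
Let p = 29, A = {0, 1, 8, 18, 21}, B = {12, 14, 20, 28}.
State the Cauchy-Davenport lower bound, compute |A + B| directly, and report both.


Cauchy-Davenport: |A + B| ≥ min(p, |A| + |B| - 1) for A, B nonempty in Z/pZ.
|A| = 5, |B| = 4, p = 29.
CD lower bound = min(29, 5 + 4 - 1) = min(29, 8) = 8.
Compute A + B mod 29 directly:
a = 0: 0+12=12, 0+14=14, 0+20=20, 0+28=28
a = 1: 1+12=13, 1+14=15, 1+20=21, 1+28=0
a = 8: 8+12=20, 8+14=22, 8+20=28, 8+28=7
a = 18: 18+12=1, 18+14=3, 18+20=9, 18+28=17
a = 21: 21+12=4, 21+14=6, 21+20=12, 21+28=20
A + B = {0, 1, 3, 4, 6, 7, 9, 12, 13, 14, 15, 17, 20, 21, 22, 28}, so |A + B| = 16.
Verify: 16 ≥ 8? Yes ✓.

CD lower bound = 8, actual |A + B| = 16.


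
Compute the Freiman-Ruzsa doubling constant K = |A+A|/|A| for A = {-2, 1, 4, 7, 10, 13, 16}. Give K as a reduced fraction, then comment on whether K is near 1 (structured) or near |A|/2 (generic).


|A| = 7.
Compute A + A by enumerating all 49 pairs.
A + A = {-4, -1, 2, 5, 8, 11, 14, 17, 20, 23, 26, 29, 32}, so |A + A| = 13.
K = |A + A| / |A| = 13/7 (already in lowest terms) ≈ 1.8571.
Reference: AP of size 7 gives K = 13/7 ≈ 1.8571; a fully generic set of size 7 gives K ≈ 4.0000.

|A| = 7, |A + A| = 13, K = 13/7.


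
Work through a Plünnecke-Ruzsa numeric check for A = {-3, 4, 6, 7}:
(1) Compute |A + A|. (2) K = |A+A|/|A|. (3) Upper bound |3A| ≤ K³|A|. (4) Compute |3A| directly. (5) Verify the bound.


|A| = 4.
Step 1: Compute A + A by enumerating all 16 pairs.
A + A = {-6, 1, 3, 4, 8, 10, 11, 12, 13, 14}, so |A + A| = 10.
Step 2: Doubling constant K = |A + A|/|A| = 10/4 = 10/4 ≈ 2.5000.
Step 3: Plünnecke-Ruzsa gives |3A| ≤ K³·|A| = (2.5000)³ · 4 ≈ 62.5000.
Step 4: Compute 3A = A + A + A directly by enumerating all triples (a,b,c) ∈ A³; |3A| = 19.
Step 5: Check 19 ≤ 62.5000? Yes ✓.

K = 10/4, Plünnecke-Ruzsa bound K³|A| ≈ 62.5000, |3A| = 19, inequality holds.


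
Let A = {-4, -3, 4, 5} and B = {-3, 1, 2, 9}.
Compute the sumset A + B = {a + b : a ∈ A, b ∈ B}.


A + B = {a + b : a ∈ A, b ∈ B}.
Enumerate all |A|·|B| = 4·4 = 16 pairs (a, b) and collect distinct sums.
a = -4: -4+-3=-7, -4+1=-3, -4+2=-2, -4+9=5
a = -3: -3+-3=-6, -3+1=-2, -3+2=-1, -3+9=6
a = 4: 4+-3=1, 4+1=5, 4+2=6, 4+9=13
a = 5: 5+-3=2, 5+1=6, 5+2=7, 5+9=14
Collecting distinct sums: A + B = {-7, -6, -3, -2, -1, 1, 2, 5, 6, 7, 13, 14}
|A + B| = 12

A + B = {-7, -6, -3, -2, -1, 1, 2, 5, 6, 7, 13, 14}


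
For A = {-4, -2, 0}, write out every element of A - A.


A - A = {a - a' : a, a' ∈ A}.
Compute a - a' for each ordered pair (a, a'):
a = -4: -4--4=0, -4--2=-2, -4-0=-4
a = -2: -2--4=2, -2--2=0, -2-0=-2
a = 0: 0--4=4, 0--2=2, 0-0=0
Collecting distinct values (and noting 0 appears from a-a):
A - A = {-4, -2, 0, 2, 4}
|A - A| = 5

A - A = {-4, -2, 0, 2, 4}


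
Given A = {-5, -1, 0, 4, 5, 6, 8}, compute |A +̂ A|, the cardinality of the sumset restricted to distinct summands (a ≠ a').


Restricted sumset: A +̂ A = {a + a' : a ∈ A, a' ∈ A, a ≠ a'}.
Equivalently, take A + A and drop any sum 2a that is achievable ONLY as a + a for a ∈ A (i.e. sums representable only with equal summands).
Enumerate pairs (a, a') with a < a' (symmetric, so each unordered pair gives one sum; this covers all a ≠ a'):
  -5 + -1 = -6
  -5 + 0 = -5
  -5 + 4 = -1
  -5 + 5 = 0
  -5 + 6 = 1
  -5 + 8 = 3
  -1 + 0 = -1
  -1 + 4 = 3
  -1 + 5 = 4
  -1 + 6 = 5
  -1 + 8 = 7
  0 + 4 = 4
  0 + 5 = 5
  0 + 6 = 6
  0 + 8 = 8
  4 + 5 = 9
  4 + 6 = 10
  4 + 8 = 12
  5 + 6 = 11
  5 + 8 = 13
  6 + 8 = 14
Collected distinct sums: {-6, -5, -1, 0, 1, 3, 4, 5, 6, 7, 8, 9, 10, 11, 12, 13, 14}
|A +̂ A| = 17
(Reference bound: |A +̂ A| ≥ 2|A| - 3 for |A| ≥ 2, with |A| = 7 giving ≥ 11.)

|A +̂ A| = 17


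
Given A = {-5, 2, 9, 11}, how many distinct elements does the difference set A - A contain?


A - A = {a - a' : a, a' ∈ A}; |A| = 4.
Bounds: 2|A|-1 ≤ |A - A| ≤ |A|² - |A| + 1, i.e. 7 ≤ |A - A| ≤ 13.
Note: 0 ∈ A - A always (from a - a). The set is symmetric: if d ∈ A - A then -d ∈ A - A.
Enumerate nonzero differences d = a - a' with a > a' (then include -d):
Positive differences: {2, 7, 9, 14, 16}
Full difference set: {0} ∪ (positive diffs) ∪ (negative diffs).
|A - A| = 1 + 2·5 = 11 (matches direct enumeration: 11).

|A - A| = 11


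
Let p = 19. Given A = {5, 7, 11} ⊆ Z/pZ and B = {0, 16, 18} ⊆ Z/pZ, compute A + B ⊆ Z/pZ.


Work in Z/19Z: reduce every sum a + b modulo 19.
Enumerate all 9 pairs:
a = 5: 5+0=5, 5+16=2, 5+18=4
a = 7: 7+0=7, 7+16=4, 7+18=6
a = 11: 11+0=11, 11+16=8, 11+18=10
Distinct residues collected: {2, 4, 5, 6, 7, 8, 10, 11}
|A + B| = 8 (out of 19 total residues).

A + B = {2, 4, 5, 6, 7, 8, 10, 11}


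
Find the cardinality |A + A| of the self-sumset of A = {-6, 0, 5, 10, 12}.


A + A = {a + a' : a, a' ∈ A}; |A| = 5.
General bounds: 2|A| - 1 ≤ |A + A| ≤ |A|(|A|+1)/2, i.e. 9 ≤ |A + A| ≤ 15.
Lower bound 2|A|-1 is attained iff A is an arithmetic progression.
Enumerate sums a + a' for a ≤ a' (symmetric, so this suffices):
a = -6: -6+-6=-12, -6+0=-6, -6+5=-1, -6+10=4, -6+12=6
a = 0: 0+0=0, 0+5=5, 0+10=10, 0+12=12
a = 5: 5+5=10, 5+10=15, 5+12=17
a = 10: 10+10=20, 10+12=22
a = 12: 12+12=24
Distinct sums: {-12, -6, -1, 0, 4, 5, 6, 10, 12, 15, 17, 20, 22, 24}
|A + A| = 14

|A + A| = 14


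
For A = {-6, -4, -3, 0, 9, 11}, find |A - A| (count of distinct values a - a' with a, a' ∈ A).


A - A = {a - a' : a, a' ∈ A}; |A| = 6.
Bounds: 2|A|-1 ≤ |A - A| ≤ |A|² - |A| + 1, i.e. 11 ≤ |A - A| ≤ 31.
Note: 0 ∈ A - A always (from a - a). The set is symmetric: if d ∈ A - A then -d ∈ A - A.
Enumerate nonzero differences d = a - a' with a > a' (then include -d):
Positive differences: {1, 2, 3, 4, 6, 9, 11, 12, 13, 14, 15, 17}
Full difference set: {0} ∪ (positive diffs) ∪ (negative diffs).
|A - A| = 1 + 2·12 = 25 (matches direct enumeration: 25).

|A - A| = 25


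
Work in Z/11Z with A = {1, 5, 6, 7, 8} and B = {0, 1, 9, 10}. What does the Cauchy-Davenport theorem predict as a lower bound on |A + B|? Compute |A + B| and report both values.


Cauchy-Davenport: |A + B| ≥ min(p, |A| + |B| - 1) for A, B nonempty in Z/pZ.
|A| = 5, |B| = 4, p = 11.
CD lower bound = min(11, 5 + 4 - 1) = min(11, 8) = 8.
Compute A + B mod 11 directly:
a = 1: 1+0=1, 1+1=2, 1+9=10, 1+10=0
a = 5: 5+0=5, 5+1=6, 5+9=3, 5+10=4
a = 6: 6+0=6, 6+1=7, 6+9=4, 6+10=5
a = 7: 7+0=7, 7+1=8, 7+9=5, 7+10=6
a = 8: 8+0=8, 8+1=9, 8+9=6, 8+10=7
A + B = {0, 1, 2, 3, 4, 5, 6, 7, 8, 9, 10}, so |A + B| = 11.
Verify: 11 ≥ 8? Yes ✓.

CD lower bound = 8, actual |A + B| = 11.


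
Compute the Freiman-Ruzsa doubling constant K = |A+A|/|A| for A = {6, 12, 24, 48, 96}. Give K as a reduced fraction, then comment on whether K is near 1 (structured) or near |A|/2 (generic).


|A| = 5.
Compute A + A by enumerating all 25 pairs.
A + A = {12, 18, 24, 30, 36, 48, 54, 60, 72, 96, 102, 108, 120, 144, 192}, so |A + A| = 15.
K = |A + A| / |A| = 15/5 = 3/1 ≈ 3.0000.
Reference: AP of size 5 gives K = 9/5 ≈ 1.8000; a fully generic set of size 5 gives K ≈ 3.0000.

|A| = 5, |A + A| = 15, K = 15/5 = 3/1.


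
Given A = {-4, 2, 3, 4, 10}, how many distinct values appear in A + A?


A + A = {a + a' : a, a' ∈ A}; |A| = 5.
General bounds: 2|A| - 1 ≤ |A + A| ≤ |A|(|A|+1)/2, i.e. 9 ≤ |A + A| ≤ 15.
Lower bound 2|A|-1 is attained iff A is an arithmetic progression.
Enumerate sums a + a' for a ≤ a' (symmetric, so this suffices):
a = -4: -4+-4=-8, -4+2=-2, -4+3=-1, -4+4=0, -4+10=6
a = 2: 2+2=4, 2+3=5, 2+4=6, 2+10=12
a = 3: 3+3=6, 3+4=7, 3+10=13
a = 4: 4+4=8, 4+10=14
a = 10: 10+10=20
Distinct sums: {-8, -2, -1, 0, 4, 5, 6, 7, 8, 12, 13, 14, 20}
|A + A| = 13

|A + A| = 13


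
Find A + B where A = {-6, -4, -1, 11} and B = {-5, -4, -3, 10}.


A + B = {a + b : a ∈ A, b ∈ B}.
Enumerate all |A|·|B| = 4·4 = 16 pairs (a, b) and collect distinct sums.
a = -6: -6+-5=-11, -6+-4=-10, -6+-3=-9, -6+10=4
a = -4: -4+-5=-9, -4+-4=-8, -4+-3=-7, -4+10=6
a = -1: -1+-5=-6, -1+-4=-5, -1+-3=-4, -1+10=9
a = 11: 11+-5=6, 11+-4=7, 11+-3=8, 11+10=21
Collecting distinct sums: A + B = {-11, -10, -9, -8, -7, -6, -5, -4, 4, 6, 7, 8, 9, 21}
|A + B| = 14

A + B = {-11, -10, -9, -8, -7, -6, -5, -4, 4, 6, 7, 8, 9, 21}


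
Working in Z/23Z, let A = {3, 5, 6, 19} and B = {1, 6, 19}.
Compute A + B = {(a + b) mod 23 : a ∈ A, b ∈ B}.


Work in Z/23Z: reduce every sum a + b modulo 23.
Enumerate all 12 pairs:
a = 3: 3+1=4, 3+6=9, 3+19=22
a = 5: 5+1=6, 5+6=11, 5+19=1
a = 6: 6+1=7, 6+6=12, 6+19=2
a = 19: 19+1=20, 19+6=2, 19+19=15
Distinct residues collected: {1, 2, 4, 6, 7, 9, 11, 12, 15, 20, 22}
|A + B| = 11 (out of 23 total residues).

A + B = {1, 2, 4, 6, 7, 9, 11, 12, 15, 20, 22}


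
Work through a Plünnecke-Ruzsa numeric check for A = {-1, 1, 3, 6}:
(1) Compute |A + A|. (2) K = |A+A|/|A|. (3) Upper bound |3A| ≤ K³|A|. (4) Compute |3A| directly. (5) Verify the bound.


|A| = 4.
Step 1: Compute A + A by enumerating all 16 pairs.
A + A = {-2, 0, 2, 4, 5, 6, 7, 9, 12}, so |A + A| = 9.
Step 2: Doubling constant K = |A + A|/|A| = 9/4 = 9/4 ≈ 2.2500.
Step 3: Plünnecke-Ruzsa gives |3A| ≤ K³·|A| = (2.2500)³ · 4 ≈ 45.5625.
Step 4: Compute 3A = A + A + A directly by enumerating all triples (a,b,c) ∈ A³; |3A| = 16.
Step 5: Check 16 ≤ 45.5625? Yes ✓.

K = 9/4, Plünnecke-Ruzsa bound K³|A| ≈ 45.5625, |3A| = 16, inequality holds.


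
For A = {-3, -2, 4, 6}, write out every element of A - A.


A - A = {a - a' : a, a' ∈ A}.
Compute a - a' for each ordered pair (a, a'):
a = -3: -3--3=0, -3--2=-1, -3-4=-7, -3-6=-9
a = -2: -2--3=1, -2--2=0, -2-4=-6, -2-6=-8
a = 4: 4--3=7, 4--2=6, 4-4=0, 4-6=-2
a = 6: 6--3=9, 6--2=8, 6-4=2, 6-6=0
Collecting distinct values (and noting 0 appears from a-a):
A - A = {-9, -8, -7, -6, -2, -1, 0, 1, 2, 6, 7, 8, 9}
|A - A| = 13

A - A = {-9, -8, -7, -6, -2, -1, 0, 1, 2, 6, 7, 8, 9}


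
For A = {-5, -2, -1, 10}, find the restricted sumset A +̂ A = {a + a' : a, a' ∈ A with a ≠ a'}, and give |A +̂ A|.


Restricted sumset: A +̂ A = {a + a' : a ∈ A, a' ∈ A, a ≠ a'}.
Equivalently, take A + A and drop any sum 2a that is achievable ONLY as a + a for a ∈ A (i.e. sums representable only with equal summands).
Enumerate pairs (a, a') with a < a' (symmetric, so each unordered pair gives one sum; this covers all a ≠ a'):
  -5 + -2 = -7
  -5 + -1 = -6
  -5 + 10 = 5
  -2 + -1 = -3
  -2 + 10 = 8
  -1 + 10 = 9
Collected distinct sums: {-7, -6, -3, 5, 8, 9}
|A +̂ A| = 6
(Reference bound: |A +̂ A| ≥ 2|A| - 3 for |A| ≥ 2, with |A| = 4 giving ≥ 5.)

|A +̂ A| = 6


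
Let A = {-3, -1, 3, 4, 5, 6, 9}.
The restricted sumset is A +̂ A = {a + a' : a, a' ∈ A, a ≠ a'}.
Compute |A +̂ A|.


Restricted sumset: A +̂ A = {a + a' : a ∈ A, a' ∈ A, a ≠ a'}.
Equivalently, take A + A and drop any sum 2a that is achievable ONLY as a + a for a ∈ A (i.e. sums representable only with equal summands).
Enumerate pairs (a, a') with a < a' (symmetric, so each unordered pair gives one sum; this covers all a ≠ a'):
  -3 + -1 = -4
  -3 + 3 = 0
  -3 + 4 = 1
  -3 + 5 = 2
  -3 + 6 = 3
  -3 + 9 = 6
  -1 + 3 = 2
  -1 + 4 = 3
  -1 + 5 = 4
  -1 + 6 = 5
  -1 + 9 = 8
  3 + 4 = 7
  3 + 5 = 8
  3 + 6 = 9
  3 + 9 = 12
  4 + 5 = 9
  4 + 6 = 10
  4 + 9 = 13
  5 + 6 = 11
  5 + 9 = 14
  6 + 9 = 15
Collected distinct sums: {-4, 0, 1, 2, 3, 4, 5, 6, 7, 8, 9, 10, 11, 12, 13, 14, 15}
|A +̂ A| = 17
(Reference bound: |A +̂ A| ≥ 2|A| - 3 for |A| ≥ 2, with |A| = 7 giving ≥ 11.)

|A +̂ A| = 17


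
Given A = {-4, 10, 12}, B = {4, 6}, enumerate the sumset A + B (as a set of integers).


A + B = {a + b : a ∈ A, b ∈ B}.
Enumerate all |A|·|B| = 3·2 = 6 pairs (a, b) and collect distinct sums.
a = -4: -4+4=0, -4+6=2
a = 10: 10+4=14, 10+6=16
a = 12: 12+4=16, 12+6=18
Collecting distinct sums: A + B = {0, 2, 14, 16, 18}
|A + B| = 5

A + B = {0, 2, 14, 16, 18}


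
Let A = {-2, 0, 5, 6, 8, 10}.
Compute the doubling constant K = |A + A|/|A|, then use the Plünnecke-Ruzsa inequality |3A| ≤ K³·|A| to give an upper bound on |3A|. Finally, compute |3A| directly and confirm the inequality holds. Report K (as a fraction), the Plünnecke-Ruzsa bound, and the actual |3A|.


|A| = 6.
Step 1: Compute A + A by enumerating all 36 pairs.
A + A = {-4, -2, 0, 3, 4, 5, 6, 8, 10, 11, 12, 13, 14, 15, 16, 18, 20}, so |A + A| = 17.
Step 2: Doubling constant K = |A + A|/|A| = 17/6 = 17/6 ≈ 2.8333.
Step 3: Plünnecke-Ruzsa gives |3A| ≤ K³·|A| = (2.8333)³ · 6 ≈ 136.4722.
Step 4: Compute 3A = A + A + A directly by enumerating all triples (a,b,c) ∈ A³; |3A| = 31.
Step 5: Check 31 ≤ 136.4722? Yes ✓.

K = 17/6, Plünnecke-Ruzsa bound K³|A| ≈ 136.4722, |3A| = 31, inequality holds.


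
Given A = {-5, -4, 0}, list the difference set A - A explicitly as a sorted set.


A - A = {a - a' : a, a' ∈ A}.
Compute a - a' for each ordered pair (a, a'):
a = -5: -5--5=0, -5--4=-1, -5-0=-5
a = -4: -4--5=1, -4--4=0, -4-0=-4
a = 0: 0--5=5, 0--4=4, 0-0=0
Collecting distinct values (and noting 0 appears from a-a):
A - A = {-5, -4, -1, 0, 1, 4, 5}
|A - A| = 7

A - A = {-5, -4, -1, 0, 1, 4, 5}


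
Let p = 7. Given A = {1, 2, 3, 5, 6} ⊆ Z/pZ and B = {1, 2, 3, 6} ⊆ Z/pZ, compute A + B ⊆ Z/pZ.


Work in Z/7Z: reduce every sum a + b modulo 7.
Enumerate all 20 pairs:
a = 1: 1+1=2, 1+2=3, 1+3=4, 1+6=0
a = 2: 2+1=3, 2+2=4, 2+3=5, 2+6=1
a = 3: 3+1=4, 3+2=5, 3+3=6, 3+6=2
a = 5: 5+1=6, 5+2=0, 5+3=1, 5+6=4
a = 6: 6+1=0, 6+2=1, 6+3=2, 6+6=5
Distinct residues collected: {0, 1, 2, 3, 4, 5, 6}
|A + B| = 7 (out of 7 total residues).

A + B = {0, 1, 2, 3, 4, 5, 6}


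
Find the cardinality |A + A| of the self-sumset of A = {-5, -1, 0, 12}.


A + A = {a + a' : a, a' ∈ A}; |A| = 4.
General bounds: 2|A| - 1 ≤ |A + A| ≤ |A|(|A|+1)/2, i.e. 7 ≤ |A + A| ≤ 10.
Lower bound 2|A|-1 is attained iff A is an arithmetic progression.
Enumerate sums a + a' for a ≤ a' (symmetric, so this suffices):
a = -5: -5+-5=-10, -5+-1=-6, -5+0=-5, -5+12=7
a = -1: -1+-1=-2, -1+0=-1, -1+12=11
a = 0: 0+0=0, 0+12=12
a = 12: 12+12=24
Distinct sums: {-10, -6, -5, -2, -1, 0, 7, 11, 12, 24}
|A + A| = 10

|A + A| = 10


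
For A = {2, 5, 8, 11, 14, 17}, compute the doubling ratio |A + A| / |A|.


|A| = 6.
Compute A + A by enumerating all 36 pairs.
A + A = {4, 7, 10, 13, 16, 19, 22, 25, 28, 31, 34}, so |A + A| = 11.
K = |A + A| / |A| = 11/6 (already in lowest terms) ≈ 1.8333.
Reference: AP of size 6 gives K = 11/6 ≈ 1.8333; a fully generic set of size 6 gives K ≈ 3.5000.

|A| = 6, |A + A| = 11, K = 11/6.


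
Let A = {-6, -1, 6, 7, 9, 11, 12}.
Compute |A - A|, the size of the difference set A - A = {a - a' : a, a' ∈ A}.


A - A = {a - a' : a, a' ∈ A}; |A| = 7.
Bounds: 2|A|-1 ≤ |A - A| ≤ |A|² - |A| + 1, i.e. 13 ≤ |A - A| ≤ 43.
Note: 0 ∈ A - A always (from a - a). The set is symmetric: if d ∈ A - A then -d ∈ A - A.
Enumerate nonzero differences d = a - a' with a > a' (then include -d):
Positive differences: {1, 2, 3, 4, 5, 6, 7, 8, 10, 12, 13, 15, 17, 18}
Full difference set: {0} ∪ (positive diffs) ∪ (negative diffs).
|A - A| = 1 + 2·14 = 29 (matches direct enumeration: 29).

|A - A| = 29


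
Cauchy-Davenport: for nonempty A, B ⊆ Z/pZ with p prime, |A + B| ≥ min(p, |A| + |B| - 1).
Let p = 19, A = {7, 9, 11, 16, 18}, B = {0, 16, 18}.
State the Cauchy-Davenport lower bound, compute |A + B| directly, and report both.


Cauchy-Davenport: |A + B| ≥ min(p, |A| + |B| - 1) for A, B nonempty in Z/pZ.
|A| = 5, |B| = 3, p = 19.
CD lower bound = min(19, 5 + 3 - 1) = min(19, 7) = 7.
Compute A + B mod 19 directly:
a = 7: 7+0=7, 7+16=4, 7+18=6
a = 9: 9+0=9, 9+16=6, 9+18=8
a = 11: 11+0=11, 11+16=8, 11+18=10
a = 16: 16+0=16, 16+16=13, 16+18=15
a = 18: 18+0=18, 18+16=15, 18+18=17
A + B = {4, 6, 7, 8, 9, 10, 11, 13, 15, 16, 17, 18}, so |A + B| = 12.
Verify: 12 ≥ 7? Yes ✓.

CD lower bound = 7, actual |A + B| = 12.


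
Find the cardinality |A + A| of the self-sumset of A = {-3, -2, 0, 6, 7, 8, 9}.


A + A = {a + a' : a, a' ∈ A}; |A| = 7.
General bounds: 2|A| - 1 ≤ |A + A| ≤ |A|(|A|+1)/2, i.e. 13 ≤ |A + A| ≤ 28.
Lower bound 2|A|-1 is attained iff A is an arithmetic progression.
Enumerate sums a + a' for a ≤ a' (symmetric, so this suffices):
a = -3: -3+-3=-6, -3+-2=-5, -3+0=-3, -3+6=3, -3+7=4, -3+8=5, -3+9=6
a = -2: -2+-2=-4, -2+0=-2, -2+6=4, -2+7=5, -2+8=6, -2+9=7
a = 0: 0+0=0, 0+6=6, 0+7=7, 0+8=8, 0+9=9
a = 6: 6+6=12, 6+7=13, 6+8=14, 6+9=15
a = 7: 7+7=14, 7+8=15, 7+9=16
a = 8: 8+8=16, 8+9=17
a = 9: 9+9=18
Distinct sums: {-6, -5, -4, -3, -2, 0, 3, 4, 5, 6, 7, 8, 9, 12, 13, 14, 15, 16, 17, 18}
|A + A| = 20

|A + A| = 20


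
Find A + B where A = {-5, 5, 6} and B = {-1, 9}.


A + B = {a + b : a ∈ A, b ∈ B}.
Enumerate all |A|·|B| = 3·2 = 6 pairs (a, b) and collect distinct sums.
a = -5: -5+-1=-6, -5+9=4
a = 5: 5+-1=4, 5+9=14
a = 6: 6+-1=5, 6+9=15
Collecting distinct sums: A + B = {-6, 4, 5, 14, 15}
|A + B| = 5

A + B = {-6, 4, 5, 14, 15}


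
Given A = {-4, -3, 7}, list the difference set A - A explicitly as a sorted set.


A - A = {a - a' : a, a' ∈ A}.
Compute a - a' for each ordered pair (a, a'):
a = -4: -4--4=0, -4--3=-1, -4-7=-11
a = -3: -3--4=1, -3--3=0, -3-7=-10
a = 7: 7--4=11, 7--3=10, 7-7=0
Collecting distinct values (and noting 0 appears from a-a):
A - A = {-11, -10, -1, 0, 1, 10, 11}
|A - A| = 7

A - A = {-11, -10, -1, 0, 1, 10, 11}


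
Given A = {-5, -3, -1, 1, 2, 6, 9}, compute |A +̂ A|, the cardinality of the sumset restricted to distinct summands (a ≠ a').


Restricted sumset: A +̂ A = {a + a' : a ∈ A, a' ∈ A, a ≠ a'}.
Equivalently, take A + A and drop any sum 2a that is achievable ONLY as a + a for a ∈ A (i.e. sums representable only with equal summands).
Enumerate pairs (a, a') with a < a' (symmetric, so each unordered pair gives one sum; this covers all a ≠ a'):
  -5 + -3 = -8
  -5 + -1 = -6
  -5 + 1 = -4
  -5 + 2 = -3
  -5 + 6 = 1
  -5 + 9 = 4
  -3 + -1 = -4
  -3 + 1 = -2
  -3 + 2 = -1
  -3 + 6 = 3
  -3 + 9 = 6
  -1 + 1 = 0
  -1 + 2 = 1
  -1 + 6 = 5
  -1 + 9 = 8
  1 + 2 = 3
  1 + 6 = 7
  1 + 9 = 10
  2 + 6 = 8
  2 + 9 = 11
  6 + 9 = 15
Collected distinct sums: {-8, -6, -4, -3, -2, -1, 0, 1, 3, 4, 5, 6, 7, 8, 10, 11, 15}
|A +̂ A| = 17
(Reference bound: |A +̂ A| ≥ 2|A| - 3 for |A| ≥ 2, with |A| = 7 giving ≥ 11.)

|A +̂ A| = 17


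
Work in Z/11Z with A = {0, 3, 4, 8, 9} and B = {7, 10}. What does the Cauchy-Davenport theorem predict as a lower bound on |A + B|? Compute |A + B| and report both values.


Cauchy-Davenport: |A + B| ≥ min(p, |A| + |B| - 1) for A, B nonempty in Z/pZ.
|A| = 5, |B| = 2, p = 11.
CD lower bound = min(11, 5 + 2 - 1) = min(11, 6) = 6.
Compute A + B mod 11 directly:
a = 0: 0+7=7, 0+10=10
a = 3: 3+7=10, 3+10=2
a = 4: 4+7=0, 4+10=3
a = 8: 8+7=4, 8+10=7
a = 9: 9+7=5, 9+10=8
A + B = {0, 2, 3, 4, 5, 7, 8, 10}, so |A + B| = 8.
Verify: 8 ≥ 6? Yes ✓.

CD lower bound = 6, actual |A + B| = 8.


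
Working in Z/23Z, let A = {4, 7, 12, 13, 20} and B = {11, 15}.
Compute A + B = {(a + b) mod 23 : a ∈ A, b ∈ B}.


Work in Z/23Z: reduce every sum a + b modulo 23.
Enumerate all 10 pairs:
a = 4: 4+11=15, 4+15=19
a = 7: 7+11=18, 7+15=22
a = 12: 12+11=0, 12+15=4
a = 13: 13+11=1, 13+15=5
a = 20: 20+11=8, 20+15=12
Distinct residues collected: {0, 1, 4, 5, 8, 12, 15, 18, 19, 22}
|A + B| = 10 (out of 23 total residues).

A + B = {0, 1, 4, 5, 8, 12, 15, 18, 19, 22}


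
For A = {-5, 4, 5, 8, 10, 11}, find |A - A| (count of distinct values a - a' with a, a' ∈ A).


A - A = {a - a' : a, a' ∈ A}; |A| = 6.
Bounds: 2|A|-1 ≤ |A - A| ≤ |A|² - |A| + 1, i.e. 11 ≤ |A - A| ≤ 31.
Note: 0 ∈ A - A always (from a - a). The set is symmetric: if d ∈ A - A then -d ∈ A - A.
Enumerate nonzero differences d = a - a' with a > a' (then include -d):
Positive differences: {1, 2, 3, 4, 5, 6, 7, 9, 10, 13, 15, 16}
Full difference set: {0} ∪ (positive diffs) ∪ (negative diffs).
|A - A| = 1 + 2·12 = 25 (matches direct enumeration: 25).

|A - A| = 25


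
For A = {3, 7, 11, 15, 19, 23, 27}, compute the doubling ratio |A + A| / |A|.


|A| = 7.
Compute A + A by enumerating all 49 pairs.
A + A = {6, 10, 14, 18, 22, 26, 30, 34, 38, 42, 46, 50, 54}, so |A + A| = 13.
K = |A + A| / |A| = 13/7 (already in lowest terms) ≈ 1.8571.
Reference: AP of size 7 gives K = 13/7 ≈ 1.8571; a fully generic set of size 7 gives K ≈ 4.0000.

|A| = 7, |A + A| = 13, K = 13/7.
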